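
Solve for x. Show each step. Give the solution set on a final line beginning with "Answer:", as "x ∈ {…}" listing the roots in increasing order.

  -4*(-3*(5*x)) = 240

Step 1. [-4*(-3*(5*x)) = 240] -4·(inner) — divide through by -4. So div: -3*(5*x) = -60.
Step 2. [-3*(5*x) = -60] -3 out front; divide by -3 ⇒ div: 5*x = 20.
Step 3. [5*x = 20] LHS = 5·(…); ÷5 both sides. So div: x = 4.

Answer: x ∈ {4}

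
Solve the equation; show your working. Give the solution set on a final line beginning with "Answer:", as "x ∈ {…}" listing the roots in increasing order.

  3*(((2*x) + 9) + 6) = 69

Step 1. [3*(((2*x) + 9) + 6) = 69] divide by the outer 3 ⇒ div: ((2*x) + 9) + 6 = 23.
Step 2. [((2*x) + 9) + 6 = 23] the outer +6 inverts by subtracting 6. So sub: (2*x) + 9 = 17.
Step 3. [(2*x) + 9 = 17] 9 comes off first (subtract 9) ⇒ sub: 2*x = 8.
Step 4. [2*x = 8] LHS = 2·(…); ÷2 both sides ⇒ div: x = 4.

Answer: x ∈ {4}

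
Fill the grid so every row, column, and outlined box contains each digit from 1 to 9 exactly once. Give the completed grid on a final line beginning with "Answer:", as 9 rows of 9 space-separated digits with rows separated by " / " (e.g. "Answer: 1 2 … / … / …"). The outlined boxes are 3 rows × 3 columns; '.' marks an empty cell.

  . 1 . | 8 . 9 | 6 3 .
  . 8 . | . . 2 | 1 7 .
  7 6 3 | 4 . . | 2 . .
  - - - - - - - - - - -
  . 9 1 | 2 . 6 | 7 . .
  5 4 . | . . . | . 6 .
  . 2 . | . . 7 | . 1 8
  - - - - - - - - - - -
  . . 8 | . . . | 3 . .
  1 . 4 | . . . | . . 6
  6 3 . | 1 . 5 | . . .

Step 1. [r5c7∈{9}] r5c7 is down to just 9 ⇒ r5c7=9.
Step 2. [r5c4∈{3}] nothing but 3 survives at r5c4, so r5c4=3.
Step 3. [r7c9∈{1,2,4,5,7,9}] row 7 places 1 nowhere but r7c9. So r7c9=1.
Step 4. [r9c9∈{2,4,7,9}] col 9 places 7 nowhere but r9c9, so r9c9=7.
Step 5. [r3c8∈{5,8,9}] across row 3, 8 lands solely at r3c8, so r3c8=8.
Step 6. [r2c5∈{3,5,6}] r2c5 is the only open cell in row 2 admitting 3. So r2c5=3.
Step 7. [r7c5∈{2,4,6,7,9}] r7c5 is the only open cell in col 5 admitting 6, so r7c5=6.
Step 8. [r4c9∈{3,4,5}] col 9 places 3 nowhere but r4c9, so r4c9=3.
Step 9. [r3c6∈{1}] r3c6 has the single candidate 1. So r3c6=1.
Step 10. [r3c5∈{5}] r3c5 is down to just 5, so r3c5=5.
Step 11. [r4c8∈{4,5}] across row 4, 5 lands solely at r4c8 ⇒ r4c8=5.
Step 12. [r4c5∈{4,8}] 4 has one home in row 4: r4c5, so r4c5=4.
Step 13. [r6c5∈{9}] only 9 remains possible at r6c5 ⇒ r6c5=9.
Step 14. [r7c2∈{5,7}] row 7 places 5 nowhere but r7c2. So r7c2=5.
Step 15. [r7c4∈{7,9}] 7 has one home in row 7: r7c4, so r7c4=7.
Step 16. [r5c6∈{8}] r5c6 has the single candidate 8 ⇒ r5c6=8.
Step 17. [r8c4∈{9}] r8c4 has the single candidate 9 ⇒ r8c4=9.
Step 18. [r8c8∈{2}] r8c8's peers cover all but 2, so r8c8=2.
Step 19. [r7c1∈{2,9}] in row 7, 2 fits only at r7c1. So r7c1=2.
Step 20. [r2c1∈{4,9}] 9 has one home in col 1: r2c1. So r2c1=9.
Step 21. [r8c5∈{8}] only 8 remains possible at r8c5. So r8c5=8.
Step 22. [r2c9∈{4,5}] 4 has one home in row 2: r2c9. So r2c9=4.
Step 23. [r7c8∈{4,9}] 9 has one home in row 7: r7c8, so r7c8=9.
Step 24. [r9c8∈{4}] only 4 remains possible at r9c8 ⇒ r9c8=4.
Step 25. [r1c9∈{5}] r1c9 is down to just 5, so r1c9=5.
Step 26. [r9c7∈{8}] nothing but 8 survives at r9c7, so r9c7=8.
Step 27. [r6c7∈{4}] r6c7's peers cover all but 4, so r6c7=4.
Step 28. [r5c9∈{2}] r5c9's peers cover all but 2, so r5c9=2.
Step 29. [r1c5∈{7}] r1c5 has the single candidate 7, so r1c5=7.
Step 30. [r2c4∈{6}] nothing but 6 survives at r2c4. So r2c4=6.
Step 31. [r8c2∈{7}] r8c2 has the single candidate 7. So r8c2=7.
Step 32. [r5c5∈{1}] r5c5 has the single candidate 1. So r5c5=1.
Step 33. [r6c4∈{5}] r6c4 is down to just 5 ⇒ r6c4=5.
Step 34. [r8c7∈{5}] r8c7 is down to just 5. So r8c7=5.
Step 35. [r1c1∈{4}] only 4 remains possible at r1c1. So r1c1=4.
Step 36. [r6c1∈{3}] r6c1's peers cover all but 3 ⇒ r6c1=3.
Step 37. [r7c6∈{4}] r7c6's peers cover all but 4, so r7c6=4.
Step 38. [r1c3∈{2}] r1c3 is down to just 2 ⇒ r1c3=2.
Step 39. [r5c3∈{7}] nothing but 7 survives at r5c3 ⇒ r5c3=7.
Step 40. [r4c1∈{8}] r4c1 is down to just 8. So r4c1=8.
Step 41. [r9c3∈{9}] r9c3 is down to just 9. So r9c3=9.
Step 42. [r3c9∈{9}] only 9 remains possible at r3c9. So r3c9=9.
Step 43. [r6c3∈{6}] r6c3 is down to just 6, so r6c3=6.
Step 44. [r9c5∈{2}] r9c5 has the single candidate 2 ⇒ r9c5=2.
Step 45. [r8c6∈{3}] only 3 remains possible at r8c6, so r8c6=3.
Step 46. [r2c3∈{5}] r2c3 has the single candidate 5, so r2c3=5.

Answer: 4 1 2 8 7 9 6 3 5 / 9 8 5 6 3 2 1 7 4 / 7 6 3 4 5 1 2 8 9 / 8 9 1 2 4 6 7 5 3 / 5 4 7 3 1 8 9 6 2 / 3 2 6 5 9 7 4 1 8 / 2 5 8 7 6 4 3 9 1 / 1 7 4 9 8 3 5 2 6 / 6 3 9 1 2 5 8 4 7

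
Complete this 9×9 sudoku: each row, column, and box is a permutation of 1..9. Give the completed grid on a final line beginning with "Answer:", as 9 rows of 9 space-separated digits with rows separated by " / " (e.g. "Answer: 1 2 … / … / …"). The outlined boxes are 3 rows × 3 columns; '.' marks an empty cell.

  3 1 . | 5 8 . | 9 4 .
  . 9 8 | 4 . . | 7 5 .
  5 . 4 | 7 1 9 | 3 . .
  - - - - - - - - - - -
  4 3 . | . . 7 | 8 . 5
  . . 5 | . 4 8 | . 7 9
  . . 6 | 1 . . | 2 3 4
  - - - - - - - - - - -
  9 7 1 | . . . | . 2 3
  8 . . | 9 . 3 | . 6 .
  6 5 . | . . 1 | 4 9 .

Step 1. [r2c1∈{2}] nothing but 2 survives at r2c1. So r2c1=2.
Step 2. [r2c6∈{6}] r2c6 has the single candidate 6, so r2c6=6.
Step 3. [r8c3∈{2}] r8c3's peers cover all but 2, so r8c3=2.
Step 4. [r3c9∈{2,6,8}] 2 has one home in row 3: r3c9. So r3c9=2.
Step 5. [r7c7∈{5}] r7c7 has the single candidate 5. So r7c7=5.
Step 6. [r7c5∈{6}] r7c5's peers cover all but 6 ⇒ r7c5=6.
Step 7. [r6c5∈{5,9}] 9 has one home in row 6: r6c5 ⇒ r6c5=9.
Step 8. [r4c5∈{2}] nothing but 2 survives at r4c5. So r4c5=2.
Step 9. [r8c7∈{1}] r8c7 is down to just 1 ⇒ r8c7=1.
Step 10. [r8c9∈{7}] r8c9 has the single candidate 7 ⇒ r8c9=7.
Step 11. [r5c7∈{6}] r5c7's peers cover all but 6 ⇒ r5c7=6.
Step 12. [r9c4∈{2,8}] 2 has one home in row 9: r9c4, so r9c4=2.
Step 13. [r9c5∈{7}] r9c5's peers cover all but 7. So r9c5=7.
Step 14. [r6c1∈{7}] nothing but 7 survives at r6c1. So r6c1=7.
Step 15. [r5c1∈{1}] r5c1 is down to just 1. So r5c1=1.
Step 16. [r1c6∈{2}] r1c6 has the single candidate 2. So r1c6=2.
Step 17. [r3c8∈{8}] r3c8 is down to just 8 ⇒ r3c8=8.
Step 18. [r3c2∈{6}] r3c2 is down to just 6. So r3c2=6.
Step 19. [r2c9∈{1}] only 1 remains possible at r2c9, so r2c9=1.
Step 20. [r9c3∈{3}] r9c3's peers cover all but 3 ⇒ r9c3=3.
Step 21. [r4c8∈{1}] nothing but 1 survives at r4c8. So r4c8=1.
Step 22. [r6c2∈{8}] only 8 remains possible at r6c2. So r6c2=8.
Step 23. [r8c5∈{5}] r8c5 is down to just 5, so r8c5=5.
Step 24. [r7c4∈{8}] r7c4's peers cover all but 8. So r7c4=8.
Step 25. [r4c4∈{6}] r4c4 has the single candidate 6 ⇒ r4c4=6.
Step 26. [r4c3∈{9}] r4c3 is down to just 9 ⇒ r4c3=9.
Step 27. [r1c3∈{7}] r1c3 is down to just 7, so r1c3=7.
Step 28. [r6c6∈{5}] r6c6's peers cover all but 5, so r6c6=5.
Step 29. [r5c2∈{2}] r5c2 has the single candidate 2 ⇒ r5c2=2.
Step 30. [r8c2∈{4}] only 4 remains possible at r8c2 ⇒ r8c2=4.
Step 31. [r9c9∈{8}] r9c9's peers cover all but 8, so r9c9=8.
Step 32. [r5c4∈{3}] nothing but 3 survives at r5c4 ⇒ r5c4=3.
Step 33. [r1c9∈{6}] r1c9 has the single candidate 6, so r1c9=6.
Step 34. [r2c5∈{3}] r2c5's peers cover all but 3, so r2c5=3.
Step 35. [r7c6∈{4}] r7c6 is down to just 4. So r7c6=4.

Answer: 3 1 7 5 8 2 9 4 6 / 2 9 8 4 3 6 7 5 1 / 5 6 4 7 1 9 3 8 2 / 4 3 9 6 2 7 8 1 5 / 1 2 5 3 4 8 6 7 9 / 7 8 6 1 9 5 2 3 4 / 9 7 1 8 6 4 5 2 3 / 8 4 2 9 5 3 1 6 7 / 6 5 3 2 7 1 4 9 8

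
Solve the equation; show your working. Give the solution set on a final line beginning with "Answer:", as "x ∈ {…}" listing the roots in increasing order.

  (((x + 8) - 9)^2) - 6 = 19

Step 1. [(((x + 8) - 9)^2) - 6 = 19] -6 is outermost — add 6 both sides, so sub: ((x + 8) - 9)^2 = 25.
Step 2. [((x + 8) - 9)^2 = 25] √ both sides: 25 ≥ 0 gives two branches ⇒ sqrt: (x + 8) - 9 = 5 or -5.
Step 3. [(x + 8) - 9 = 5 or -5] 9 comes off first (add 9) ⇒ sub: x + 8 = 14 or 4.
Step 4. [x + 8 = 14 or 4] the outer +8 inverts by subtracting 8, so sub: x = 6 or -4.

Answer: x ∈ {-4, 6}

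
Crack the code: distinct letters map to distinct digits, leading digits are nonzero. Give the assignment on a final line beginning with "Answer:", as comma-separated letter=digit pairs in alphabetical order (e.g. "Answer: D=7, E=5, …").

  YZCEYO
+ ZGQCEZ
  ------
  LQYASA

Step 1. [col 1: O + Z ≡ A (mod 10)] several values work for A in column 1 (O + Z ≡ A (mod 10), carry-in 0); try A=1, so A=1.
Step 2. [col 1: O + Z ≡ A (mod 10)] O=8 is one option consistent with column 1 (O + Z ≡ A (mod 10), carry-in 0) — take it ⇒ O=8.
Step 3. [col 1: O + Z ≡ A (mod 10)] column 1: given O=8, A=1, carry-in 0, and digits 1,8 already taken and all letters distinct, O+Z≡A (mod 10) forces Z=3, so Z=3.
Step 4. [col 2: Y + E ≡ S (mod 10)] column 2 (Y + E ≡ S (mod 10), carry-in 1) doesn't pin E yet; pick E=6 and continue. So E=6.
Step 5. [col 2: Y + E ≡ S (mod 10)] no forcing yet in column 2 (carry-in 1); Y=5 is free and consistent — try it, so Y=5.
Step 6. [col 2: Y + E ≡ S (mod 10)] in column 2 we have Y+E≡S with carry-in 1; given Y=5, E=6 and digits 1,3,5,6,8 already taken and all letters distinct, that pins S to 2. So S=2.
Step 7. [col 3: E + C ≡ A (mod 10)] from column 3 (E=6, A=1, carry-in 1, digits 1,2,3,5,6,8 already taken and all letters distinct): C must equal 4 ⇒ C=4.
Step 8. [col 4: C + Q ≡ Y (mod 10)] from column 4 (C=4, Y=5, carry-in 1, digits 1,2,3,4,5,6,8 already taken and all letters distinct): Q must equal 0 ⇒ Q=0.
Step 9. [col 5: Z + G ≡ Q (mod 10)] column 5: given Z=3, Q=0, carry-in 0, and digits 0,1,2,3,4,5,6,8 already taken and all letters distinct, Z+G≡Q (mod 10) forces G=7. So G=7.
Step 10. [col 6: Y + Z ≡ L (mod 10)] in column 6 we have Y+Z≡L with carry-in 1; given Y=5, Z=3 and digits 0,1,2,3,4,5,6,7,8 already taken and all letters distinct, that pins L to 9, so L=9.

Answer: A=1, C=4, E=6, G=7, L=9, O=8, Q=0, S=2, Y=5, Z=3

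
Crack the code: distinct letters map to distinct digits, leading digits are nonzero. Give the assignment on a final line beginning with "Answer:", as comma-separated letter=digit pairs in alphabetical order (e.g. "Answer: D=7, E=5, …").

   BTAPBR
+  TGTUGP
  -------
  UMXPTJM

Step 1. [col 1: R + P ≡ M (mod 10)] several values work for R in column 1 (R + P ≡ M (mod 10), carry-in 0); try R=4 ⇒ R=4.
Step 2. [col 1: R + P ≡ M (mod 10)] several values work for P in column 1 (R + P ≡ M (mod 10), carry-in 0); try P=6 ⇒ P=6.
Step 3. [col 1: R + P ≡ M (mod 10)] from column 1 (R=4, P=6, carry-in 0, digits 4,6 already taken and all letters distinct): M must equal 0. So M=0.
Step 4. [col 2: B + G ≡ J (mod 10)] column 2 (B + G ≡ J (mod 10), carry-in 1) doesn't pin B yet; pick B=2 and continue. So B=2.
Step 5. [col 2: B + G ≡ J (mod 10)] column 2 (B + G ≡ J (mod 10), carry-in 1) doesn't pin J yet; pick J=8 and continue. So J=8.
Step 6. [U] the sum has 7 digits but both addends have 6; that extra leading digit U is the final carry, namely 1, so U=1.
Step 7. [col 2: B + G ≡ J (mod 10)] from column 2 (B=2, J=8, carry-in 1, digits 0,1,2,4,6,8 already taken and all letters distinct): G must equal 5, so G=5.
Step 8. [col 3: P + U ≡ T (mod 10)] from column 3 (P=6, U=1, carry-in 0, digits 0,1,2,4,5,6,8 already taken and all letters distinct): T must equal 7 ⇒ T=7.
Step 9. [col 4: A + T ≡ P (mod 10)] in column 4 we have A+T≡P with carry-in 0; given T=7, P=6 and digits 0,1,2,4,5,6,7,8 already taken and all letters distinct, that pins A to 9, so A=9.
Step 10. [col 5: T + G ≡ X (mod 10)] column 5 reads T+G+carry(1)=X with T=7, G=5; with digits 0,1,2,4,5,6,7,8,9 already taken and all letters distinct, the only value for X is 3 ⇒ X=3.

Answer: A=9, B=2, G=5, J=8, M=0, P=6, R=4, T=7, U=1, X=3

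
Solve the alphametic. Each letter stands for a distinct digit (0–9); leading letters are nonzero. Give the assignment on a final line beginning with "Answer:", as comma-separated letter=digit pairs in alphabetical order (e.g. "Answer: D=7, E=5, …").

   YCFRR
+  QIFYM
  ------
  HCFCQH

Step 1. [col 1: R + M ≡ H (mod 10)] no forcing yet in column 1 (carry-in 0); M=8 is free and consistent — try it ⇒ M=8.
Step 2. [col 1: R + M ≡ H (mod 10)] several values work for H in column 1 (R + M ≡ H (mod 10), carry-in 0); try H=1, so H=1.
Step 3. [col 1: R + M ≡ H (mod 10)] from column 1 (M=8, H=1, carry-in 0, digits 1,8 already taken and all letters distinct): R must equal 3 ⇒ R=3.
Step 4. [col 2: R + Y ≡ Q (mod 10)] several values work for Q in column 2 (R + Y ≡ Q (mod 10), carry-in 1); try Q=9. So Q=9.
Step 5. [col 2: R + Y ≡ Q (mod 10)] column 2 reads R+Y+carry(1)=Q with R=3, Q=9; with digits 1,3,8,9 already taken and all letters distinct, the only value for Y is 5 ⇒ Y=5.
Step 6. [col 3: F + F ≡ C (mod 10)] C=4 is one option consistent with column 3 (F + F ≡ C (mod 10), carry-in 0) — take it. So C=4.
Step 7. [col 3: F + F ≡ C (mod 10)] F=7 is one option consistent with column 3 (F + F ≡ C (mod 10), carry-in 0) — take it, so F=7.
Step 8. [col 4: C + I ≡ F (mod 10)] in column 4 we have C+I≡F with carry-in 1; given C=4, F=7 and digits 1,3,4,5,7,8,9 already taken and all letters distinct, that pins I to 2, so I=2.

Answer: C=4, F=7, H=1, I=2, M=8, Q=9, R=3, Y=5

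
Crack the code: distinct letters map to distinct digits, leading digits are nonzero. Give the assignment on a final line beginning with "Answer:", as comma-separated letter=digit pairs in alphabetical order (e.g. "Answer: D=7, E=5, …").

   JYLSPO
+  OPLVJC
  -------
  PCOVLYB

Step 1. [P] the sum has 7 digits but both addends have 6; that extra leading digit P is the final carry, namely 1 ⇒ P=1.
Step 2. [col 1: O + C ≡ B (mod 10)] several values work for O in column 1 (O + C ≡ B (mod 10), carry-in 0); try O=9 ⇒ O=9.
Step 3. [col 1: O + C ≡ B (mod 10)] no forcing yet in column 1 (carry-in 0); B=3 is free and consistent — try it. So B=3.
Step 4. [col 1: O + C ≡ B (mod 10)] column 1 reads O+C+carry(0)=B with O=9, B=3; with digits 1,3,9 already taken and all letters distinct, the only value for C is 4, so C=4.
Step 5. [col 2: P + J ≡ Y (mod 10)] column 2 (P + J ≡ Y (mod 10), carry-in 1) doesn't pin Y yet; pick Y=7 and continue ⇒ Y=7.
Step 6. [col 2: P + J ≡ Y (mod 10)] in column 2 we have P+J≡Y with carry-in 1; given P=1, Y=7 and digits 1,3,4,7,9 already taken and all letters distinct, that pins J to 5, so J=5.
Step 7. [col 3: S + V ≡ L (mod 10)] column 3 (S + V ≡ L (mod 10), carry-in 0) doesn't pin S yet; pick S=2 and continue ⇒ S=2.
Step 8. [col 3: S + V ≡ L (mod 10)] column 3 (S + V ≡ L (mod 10), carry-in 0) doesn't pin L yet; pick L=8 and continue ⇒ L=8.
Step 9. [col 3: S + V ≡ L (mod 10)] in column 3 we have S+V≡L with carry-in 0; given S=2, L=8 and digits 1,2,3,4,5,7,8,9 already taken and all letters distinct, that pins V to 6 ⇒ V=6.

Answer: B=3, C=4, J=5, L=8, O=9, P=1, S=2, V=6, Y=7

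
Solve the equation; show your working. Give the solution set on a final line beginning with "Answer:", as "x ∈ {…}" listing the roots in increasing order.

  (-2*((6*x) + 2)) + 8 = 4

Step 1. [(-2*((6*x) + 2)) + 8 = 4] -2 divides every term; factor it out ⇒ factor: ((6*x) + 2) - 4 = -2.
Step 2. [((6*x) + 2) - 4 = -2] -4 is outermost — add 4 both sides. So sub: (6*x) + 2 = 2.
Step 3. [(6*x) + 2 = 2] 2 comes off first (subtract 2), so sub: 6*x = 0.
Step 4. [6*x = 0] divide by the outer 6. So div: x = 0.

Answer: x ∈ {0}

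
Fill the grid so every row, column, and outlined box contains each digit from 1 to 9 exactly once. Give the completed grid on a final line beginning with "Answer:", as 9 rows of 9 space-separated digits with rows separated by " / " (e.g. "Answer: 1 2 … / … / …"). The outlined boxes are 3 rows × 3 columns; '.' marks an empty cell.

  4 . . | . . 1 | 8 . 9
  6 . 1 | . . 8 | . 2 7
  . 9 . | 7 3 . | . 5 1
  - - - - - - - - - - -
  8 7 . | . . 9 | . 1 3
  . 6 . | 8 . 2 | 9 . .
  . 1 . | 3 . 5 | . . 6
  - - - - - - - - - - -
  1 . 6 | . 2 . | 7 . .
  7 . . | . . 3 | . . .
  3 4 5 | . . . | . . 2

Step 1. [r7c6∈{4}] r7c6 has the single candidate 4 ⇒ r7c6=4.
Step 2. [r8c3∈{2,8,9}] 9 has one home in box 7: r8c3, so r8c3=9.
Step 3. [r6c8∈{4,7,8}] r6c8 is the only open cell in row 6 admitting 8. So r6c8=8.
Step 4. [r3c7∈{4,6}] in row 3, 4 fits only at r3c7 ⇒ r3c7=4.
Step 5. [r1c8∈{3,6}] box 3 places 6 nowhere but r1c8. So r1c8=6.
Step 6. [r1c5∈{5}] nothing but 5 survives at r1c5. So r1c5=5.
Step 7. [r9c5∈{1,6,7,8,9}] across row 9, 8 lands solely at r9c5. So r9c5=8.
Step 8. [r3c1∈{2}] r3c1 is down to just 2 ⇒ r3c1=2.
Step 9. [r5c5∈{1,4,7}] 1 has one home in row 5: r5c5. So r5c5=1.
Step 10. [r8c5∈{6}] r8c5 has the single candidate 6, so r8c5=6.
Step 11. [r4c5∈{4}] r4c5 is down to just 4. So r4c5=4.
Step 12. [r4c7∈{2,5}] across row 4, 5 lands solely at r4c7. So r4c7=5.
Step 13. [r5c9∈{4}] r5c9's peers cover all but 4. So r5c9=4.
Step 14. [r7c2∈{8}] r7c2 has the single candidate 8, so r7c2=8.
Step 15. [r9c8∈{9}] r9c8 has the single candidate 9 ⇒ r9c8=9.
Step 16. [r7c9∈{5}] only 5 remains possible at r7c9, so r7c9=5.
Step 17. [r1c2∈{3}] nothing but 3 survives at r1c2. So r1c2=3.
Step 18. [r9c4∈{1}] nothing but 1 survives at r9c4. So r9c4=1.
Step 19. [r6c7∈{2}] only 2 remains possible at r6c7 ⇒ r6c7=2.
Step 20. [r2c5∈{9}] r2c5 has the single candidate 9 ⇒ r2c5=9.
Step 21. [r5c3∈{3}] r5c3 has the single candidate 3. So r5c3=3.
Step 22. [r8c8∈{4}] r8c8's peers cover all but 4. So r8c8=4.
Step 23. [r2c7∈{3}] r2c7 is down to just 3 ⇒ r2c7=3.
Step 24. [r3c3∈{8}] r3c3 has the single candidate 8. So r3c3=8.
Step 25. [r4c4∈{6}] r4c4 has the single candidate 6, so r4c4=6.
Step 26. [r6c3∈{4}] only 4 remains possible at r6c3 ⇒ r6c3=4.
Step 27. [r6c1∈{9}] r6c1's peers cover all but 9. So r6c1=9.
Step 28. [r1c3∈{7}] r1c3 is down to just 7 ⇒ r1c3=7.
Step 29. [r4c3∈{2}] only 2 remains possible at r4c3 ⇒ r4c3=2.
Step 30. [r3c6∈{6}] nothing but 6 survives at r3c6, so r3c6=6.
Step 31. [r5c1∈{5}] r5c1's peers cover all but 5 ⇒ r5c1=5.
Step 32. [r8c4∈{5}] only 5 remains possible at r8c4. So r8c4=5.
Step 33. [r2c4∈{4}] only 4 remains possible at r2c4, so r2c4=4.
Step 34. [r9c6∈{7}] r9c6 is down to just 7 ⇒ r9c6=7.
Step 35. [r7c8∈{3}] r7c8 is down to just 3. So r7c8=3.
Step 36. [r2c2∈{5}] r2c2 is down to just 5 ⇒ r2c2=5.
Step 37. [r8c2∈{2}] r8c2 has the single candidate 2 ⇒ r8c2=2.
Step 38. [r6c5∈{7}] nothing but 7 survives at r6c5 ⇒ r6c5=7.
Step 39. [r7c4∈{9}] only 9 remains possible at r7c4. So r7c4=9.
Step 40. [r8c7∈{1}] only 1 remains possible at r8c7 ⇒ r8c7=1.
Step 41. [r5c8∈{7}] r5c8's peers cover all but 7, so r5c8=7.
Step 42. [r8c9∈{8}] r8c9 is down to just 8, so r8c9=8.
Step 43. [r1c4∈{2}] r1c4 has the single candidate 2. So r1c4=2.
Step 44. [r9c7∈{6}] r9c7 is down to just 6, so r9c7=6.

Answer: 4 3 7 2 5 1 8 6 9 / 6 5 1 4 9 8 3 2 7 / 2 9 8 7 3 6 4 5 1 / 8 7 2 6 4 9 5 1 3 / 5 6 3 8 1 2 9 7 4 / 9 1 4 3 7 5 2 8 6 / 1 8 6 9 2 4 7 3 5 / 7 2 9 5 6 3 1 4 8 / 3 4 5 1 8 7 6 9 2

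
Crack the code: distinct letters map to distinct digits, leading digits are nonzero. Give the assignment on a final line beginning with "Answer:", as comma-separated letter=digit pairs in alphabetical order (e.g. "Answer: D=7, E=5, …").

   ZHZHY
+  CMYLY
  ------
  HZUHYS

Step 1. [col 1: Y + Y ≡ S (mod 10)] column 1 (Y + Y ≡ S (mod 10), carry-in 0) doesn't pin S yet; pick S=2 and continue ⇒ S=2.
Step 2. [H] the sum has 6 digits but both addends have 5; that extra leading digit H is the final carry, namely 1, so H=1.
Step 3. [col 1: Y + Y ≡ S (mod 10)] column 1 reads Y+Y+carry(0)=S with S=2; with digits 1,2 already taken and all letters distinct, the only value for Y is 6. So Y=6.
Step 4. [col 2: H + L ≡ Y (mod 10)] in column 2 we have H+L≡Y with carry-in 1; given H=1, Y=6 and digits 1,2,6 already taken and all letters distinct, that pins L to 4, so L=4.
Step 5. [col 3: Z + Y ≡ H (mod 10)] in column 3 we have Z+Y≡H with carry-in 0; given Y=6, H=1 and digits 1,2,4,6 already taken and all letters distinct, that pins Z to 5, so Z=5.
Step 6. [col 4: H + M ≡ U (mod 10)] column 4 (H + M ≡ U (mod 10), carry-in 1) doesn't pin M yet; pick M=8 and continue. So M=8.
Step 7. [col 4: H + M ≡ U (mod 10)] in column 4 we have H+M≡U with carry-in 1; given H=1, M=8 and digits 1,2,4,5,6,8 already taken and all letters distinct, that pins U to 0. So U=0.
Step 8. [col 5: Z + C ≡ Z (mod 10)] column 5: given Z=5, carry-in 1, and digits 0,1,2,4,5,6,8 already taken and all letters distinct, Z+C≡Z (mod 10) forces C=9. So C=9.

Answer: C=9, H=1, L=4, M=8, S=2, U=0, Y=6, Z=5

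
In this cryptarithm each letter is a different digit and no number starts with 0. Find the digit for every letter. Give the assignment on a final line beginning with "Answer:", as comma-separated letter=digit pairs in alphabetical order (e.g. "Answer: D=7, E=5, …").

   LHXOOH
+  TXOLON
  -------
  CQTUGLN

Step 1. [C] C is the leading digit of a 7-digit sum of two 6-digit numbers; the final carry is exactly 1, so C=1.
Step 2. [col 1: H + N ≡ N (mod 10)] column 1: given nothing yet, carry-in 0, and digits 1 already taken and all letters distinct, H+N≡N (mod 10) forces H=0 ⇒ H=0.
Step 3. [col 1: H + N ≡ N (mod 10)] N=5 is one option consistent with column 1 (H + N ≡ N (mod 10), carry-in 0) — take it, so N=5.
Step 4. [col 2: O + O ≡ L (mod 10)] no forcing yet in column 2 (carry-in 0); L=4 is free and consistent — try it. So L=4.
Step 5. [col 2: O + O ≡ L (mod 10)] several values work for O in column 2 (O + O ≡ L (mod 10), carry-in 0); try O=7, so O=7.
Step 6. [col 3: O + L ≡ G (mod 10)] column 3: given O=7, L=4, carry-in 1, and digits 0,1,4,5,7 already taken and all letters distinct, O+L≡G (mod 10) forces G=2, so G=2.
Step 7. [col 4: X + O ≡ U (mod 10)] column 4 reads X+O+carry(1)=U with O=7; with digits 0,1,2,4,5,7 already taken and all letters distinct, the only value for X is 8 ⇒ X=8.
Step 8. [col 4: X + O ≡ U (mod 10)] from column 4 (X=8, O=7, carry-in 1, digits 0,1,2,4,5,7,8 already taken and all letters distinct): U must equal 6, so U=6.
Step 9. [col 5: H + X ≡ T (mod 10)] from column 5 (H=0, X=8, carry-in 1, digits 0,1,2,4,5,6,7,8 already taken and all letters distinct): T must equal 9 ⇒ T=9.
Step 10. [col 6: L + T ≡ Q (mod 10)] column 6 reads L+T+carry(0)=Q with L=4, T=9; with digits 0,1,2,4,5,6,7,8,9 already taken and all letters distinct, the only value for Q is 3, so Q=3.

Answer: C=1, G=2, H=0, L=4, N=5, O=7, Q=3, T=9, U=6, X=8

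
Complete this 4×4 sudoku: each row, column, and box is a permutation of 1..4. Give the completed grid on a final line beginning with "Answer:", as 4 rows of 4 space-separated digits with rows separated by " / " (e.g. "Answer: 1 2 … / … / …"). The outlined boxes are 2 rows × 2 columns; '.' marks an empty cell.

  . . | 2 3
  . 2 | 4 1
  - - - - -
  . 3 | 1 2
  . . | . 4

Step 1. [r1c2∈{1,4}] r1c2 is the only open cell in col 2 admitting 4. So r1c2=4.
Step 2. [r4c2∈{1}] r4c2 has the single candidate 1 ⇒ r4c2=1.
Step 3. [r1c1∈{1}] r1c1 is down to just 1. So r1c1=1.
Step 4. [r3c1∈{4}] r3c1 has the single candidate 4, so r3c1=4.
Step 5. [r4c1∈{2}] nothing but 2 survives at r4c1 ⇒ r4c1=2.
Step 6. [r2c1∈{3}] only 3 remains possible at r2c1 ⇒ r2c1=3.
Step 7. [r4c3∈{3}] r4c3's peers cover all but 3, so r4c3=3.

Answer: 1 4 2 3 / 3 2 4 1 / 4 3 1 2 / 2 1 3 4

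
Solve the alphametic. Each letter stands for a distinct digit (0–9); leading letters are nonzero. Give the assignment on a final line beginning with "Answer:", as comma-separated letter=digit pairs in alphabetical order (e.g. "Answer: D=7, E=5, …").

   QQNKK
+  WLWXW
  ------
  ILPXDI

Step 1. [col 1: K + W ≡ I (mod 10)] no forcing yet in column 1 (carry-in 0); I=1 is free and consistent — try it ⇒ I=1.
Step 2. [col 1: K + W ≡ I (mod 10)] K=6 is one option consistent with column 1 (K + W ≡ I (mod 10), carry-in 0) — take it. So K=6.
Step 3. [col 1: K + W ≡ I (mod 10)] column 1: given K=6, I=1, carry-in 0, and digits 1,6 already taken and all letters distinct, K+W≡I (mod 10) forces W=5. So W=5.
Step 4. [col 2: K + X ≡ D (mod 10)] X=2 is one option consistent with column 2 (K + X ≡ D (mod 10), carry-in 1) — take it. So X=2.
Step 5. [col 2: K + X ≡ D (mod 10)] from column 2 (K=6, X=2, carry-in 1, digits 1,2,5,6 already taken and all letters distinct): D must equal 9. So D=9.
Step 6. [col 3: N + W ≡ X (mod 10)] column 3 reads N+W+carry(0)=X with W=5, X=2; with digits 1,2,5,6,9 already taken and all letters distinct, the only value for N is 7 ⇒ N=7.
Step 7. [col 4: Q + L ≡ P (mod 10)] L=4 is one option consistent with column 4 (Q + L ≡ P (mod 10), carry-in 1) — take it ⇒ L=4.
Step 8. [col 4: Q + L ≡ P (mod 10)] no forcing yet in column 4 (carry-in 1); P=3 is free and consistent — try it ⇒ P=3.
Step 9. [col 4: Q + L ≡ P (mod 10)] from column 4 (L=4, P=3, carry-in 1, digits 1,2,3,4,5,6,7,9 already taken and all letters distinct): Q must equal 8 ⇒ Q=8.

Answer: D=9, I=1, K=6, L=4, N=7, P=3, Q=8, W=5, X=2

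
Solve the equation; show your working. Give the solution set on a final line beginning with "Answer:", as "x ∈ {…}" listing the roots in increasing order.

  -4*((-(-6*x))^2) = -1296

Step 1. [-4*((-(-6*x))^2) = -1296] divide by the outer -4 ⇒ div: (-(-6*x))^2 = 324.
Step 2. [(-(-6*x))^2 = 324] √ both sides: 324 ≥ 0 gives two branches, so sqrt: -(-6*x) = 18 or -18.
Step 3. [-(-6*x) = 18 or -18] LHS negated; negate both sides, so neg: -6*x = -18 or 18.
Step 4. [-6*x = -18 or 18] LHS = -6·(…); ÷-6 both sides, so div: x = 3 or -3.

Answer: x ∈ {-3, 3}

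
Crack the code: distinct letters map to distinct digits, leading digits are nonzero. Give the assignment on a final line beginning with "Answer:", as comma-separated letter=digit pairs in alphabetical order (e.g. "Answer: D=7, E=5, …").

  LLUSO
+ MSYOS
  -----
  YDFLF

Step 1. [col 1: O + S ≡ F (mod 10)] F=0 is one option consistent with column 1 (O + S ≡ F (mod 10), carry-in 0) — take it ⇒ F=0.
Step 2. [col 1: O + S ≡ F (mod 10)] column 1 (O + S ≡ F (mod 10), carry-in 0) doesn't pin O yet; pick O=8 and continue. So O=8.
Step 3. [col 1: O + S ≡ F (mod 10)] column 1: given O=8, F=0, carry-in 0, and digits 0,8 already taken and all letters distinct, O+S≡F (mod 10) forces S=2 ⇒ S=2.
Step 4. [col 2: S + O ≡ L (mod 10)] in column 2 we have S+O≡L with carry-in 1; given S=2, O=8 and digits 0,2,8 already taken and all letters distinct, that pins L to 1 ⇒ L=1.
Step 5. [col 3: U + Y ≡ F (mod 10)] column 3 (U + Y ≡ F (mod 10), carry-in 1) doesn't pin U yet; pick U=3 and continue ⇒ U=3.
Step 6. [col 3: U + Y ≡ F (mod 10)] from column 3 (U=3, F=0, carry-in 1, digits 0,1,2,3,8 already taken and all letters distinct): Y must equal 6 ⇒ Y=6.
Step 7. [col 4: L + S ≡ D (mod 10)] column 4: given L=1, S=2, carry-in 1, and digits 0,1,2,3,6,8 already taken and all letters distinct, L+S≡D (mod 10) forces D=4, so D=4.
Step 8. [col 5: L + M ≡ Y (mod 10)] in column 5 we have L+M≡Y with carry-in 0; given L=1, Y=6 and digits 0,1,2,3,4,6,8 already taken and all letters distinct, that pins M to 5 ⇒ M=5.

Answer: D=4, F=0, L=1, M=5, O=8, S=2, U=3, Y=6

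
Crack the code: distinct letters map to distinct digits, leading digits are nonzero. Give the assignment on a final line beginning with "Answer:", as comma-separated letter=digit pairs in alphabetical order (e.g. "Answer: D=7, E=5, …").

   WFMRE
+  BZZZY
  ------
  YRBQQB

Step 1. [col 1: E + Y ≡ B (mod 10)] several values work for E in column 1 (E + Y ≡ B (mod 10), carry-in 0); try E=8, so E=8.
Step 2. [col 1: E + Y ≡ B (mod 10)] no forcing yet in column 1 (carry-in 0); Y=1 is free and consistent — try it, so Y=1.
Step 3. [col 1: E + Y ≡ B (mod 10)] in column 1 we have E+Y≡B with carry-in 0; given E=8, Y=1 and digits 1,8 already taken and all letters distinct, that pins B to 9 ⇒ B=9.
Step 4. [col 2: R + Z ≡ Q (mod 10)] no forcing yet in column 2 (carry-in 0); R=4 is free and consistent — try it ⇒ R=4.
Step 5. [col 2: R + Z ≡ Q (mod 10)] several values work for Q in column 2 (R + Z ≡ Q (mod 10), carry-in 0); try Q=0 ⇒ Q=0.
Step 6. [col 2: R + Z ≡ Q (mod 10)] in column 2 we have R+Z≡Q with carry-in 0; given R=4, Q=0 and digits 0,1,4,8,9 already taken and all letters distinct, that pins Z to 6. So Z=6.
Step 7. [col 3: M + Z ≡ Q (mod 10)] in column 3 we have M+Z≡Q with carry-in 1; given Z=6, Q=0 and digits 0,1,4,6,8,9 already taken and all letters distinct, that pins M to 3 ⇒ M=3.
Step 8. [col 4: F + Z ≡ B (mod 10)] column 4 reads F+Z+carry(1)=B with Z=6, B=9; with digits 0,1,3,4,6,8,9 already taken and all letters distinct, the only value for F is 2, so F=2.
Step 9. [col 5: W + B ≡ R (mod 10)] column 5 reads W+B+carry(0)=R with B=9, R=4; with digits 0,1,2,3,4,6,8,9 already taken and all letters distinct, the only value for W is 5. So W=5.

Answer: B=9, E=8, F=2, M=3, Q=0, R=4, W=5, Y=1, Z=6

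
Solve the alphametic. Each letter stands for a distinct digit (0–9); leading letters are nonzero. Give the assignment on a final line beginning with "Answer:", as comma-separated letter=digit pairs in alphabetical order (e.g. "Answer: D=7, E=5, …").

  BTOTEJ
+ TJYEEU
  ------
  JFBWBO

Step 1. [col 1: J + U ≡ O (mod 10)] O=5 is one option consistent with column 1 (J + U ≡ O (mod 10), carry-in 0) — take it ⇒ O=5.
Step 2. [col 1: J + U ≡ O (mod 10)] column 1 (J + U ≡ O (mod 10), carry-in 0) doesn't pin U yet; pick U=6 and continue. So U=6.
Step 3. [col 1: J + U ≡ O (mod 10)] column 1 reads J+U+carry(0)=O with U=6, O=5; with digits 5,6 already taken and all letters distinct, the only value for J is 9. So J=9.
Step 4. [col 2: E + E ≡ B (mod 10)] column 2 (E + E ≡ B (mod 10), carry-in 1) doesn't pin E yet; pick E=3 and continue. So E=3.
Step 5. [col 2: E + E ≡ B (mod 10)] from column 2 (E=3, carry-in 1, digits 3,5,6,9 already taken and all letters distinct): B must equal 7. So B=7.
Step 6. [col 3: T + E ≡ W (mod 10)] T=1 is one option consistent with column 3 (T + E ≡ W (mod 10), carry-in 0) — take it ⇒ T=1.
Step 7. [col 3: T + E ≡ W (mod 10)] in column 3 we have T+E≡W with carry-in 0; given T=1, E=3 and digits 1,3,5,6,7,9 already taken and all letters distinct, that pins W to 4 ⇒ W=4.
Step 8. [col 4: O + Y ≡ B (mod 10)] column 4: given O=5, B=7, carry-in 0, and digits 1,3,4,5,6,7,9 already taken and all letters distinct, O+Y≡B (mod 10) forces Y=2 ⇒ Y=2.
Step 9. [col 5: T + J ≡ F (mod 10)] in column 5 we have T+J≡F with carry-in 0; given T=1, J=9 and digits 1,2,3,4,5,6,7,9 already taken and all letters distinct, that pins F to 0 ⇒ F=0.

Answer: B=7, E=3, F=0, J=9, O=5, T=1, U=6, W=4, Y=2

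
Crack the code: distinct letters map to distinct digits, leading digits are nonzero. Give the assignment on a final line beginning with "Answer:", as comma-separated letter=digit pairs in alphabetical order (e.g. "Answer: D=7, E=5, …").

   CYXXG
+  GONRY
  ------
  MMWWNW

Step 1. [M] M is the leading digit of a 6-digit sum of two 5-digit numbers; the final carry is exactly 1, so M=1.
Step 2. [col 1: G + Y ≡ W (mod 10)] no forcing yet in column 1 (carry-in 0); W=4 is free and consistent — try it. So W=4.
Step 3. [col 1: G + Y ≡ W (mod 10)] Y=6 is one option consistent with column 1 (G + Y ≡ W (mod 10), carry-in 0) — take it, so Y=6.
Step 4. [col 1: G + Y ≡ W (mod 10)] column 1: given Y=6, W=4, carry-in 0, and digits 1,4,6 already taken and all letters distinct, G+Y≡W (mod 10) forces G=8, so G=8.
Step 5. [col 2: X + R ≡ N (mod 10)] column 2 (X + R ≡ N (mod 10), carry-in 1) doesn't pin X yet; pick X=5 and continue, so X=5.
Step 6. [col 2: X + R ≡ N (mod 10)] several values work for N in column 2 (X + R ≡ N (mod 10), carry-in 1); try N=9, so N=9.
Step 7. [col 2: X + R ≡ N (mod 10)] column 2 reads X+R+carry(1)=N with X=5, N=9; with digits 1,4,5,6,8,9 already taken and all letters distinct, the only value for R is 3 ⇒ R=3.
Step 8. [col 4: Y + O ≡ W (mod 10)] from column 4 (Y=6, W=4, carry-in 1, digits 1,3,4,5,6,8,9 already taken and all letters distinct): O must equal 7, so O=7.
Step 9. [col 5: C + G ≡ M (mod 10)] from column 5 (G=8, M=1, carry-in 1, digits 1,3,4,5,6,7,8,9 already taken and all letters distinct): C must equal 2, so C=2.

Answer: C=2, G=8, M=1, N=9, O=7, R=3, W=4, X=5, Y=6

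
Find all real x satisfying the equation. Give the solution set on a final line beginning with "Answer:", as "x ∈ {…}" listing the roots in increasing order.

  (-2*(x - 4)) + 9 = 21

Step 1. [(-2*(x - 4)) + 9 = 21] peel the +9: subtract 9 from each side ⇒ sub: -2*(x - 4) = 12.
Step 2. [-2*(x - 4) = 12] -2·(inner) — divide through by -2, so div: x - 4 = -6.
Step 3. [x - 4 = -6] -4 is outermost — add 4 both sides. So sub: x = -2.

Answer: x ∈ {-2}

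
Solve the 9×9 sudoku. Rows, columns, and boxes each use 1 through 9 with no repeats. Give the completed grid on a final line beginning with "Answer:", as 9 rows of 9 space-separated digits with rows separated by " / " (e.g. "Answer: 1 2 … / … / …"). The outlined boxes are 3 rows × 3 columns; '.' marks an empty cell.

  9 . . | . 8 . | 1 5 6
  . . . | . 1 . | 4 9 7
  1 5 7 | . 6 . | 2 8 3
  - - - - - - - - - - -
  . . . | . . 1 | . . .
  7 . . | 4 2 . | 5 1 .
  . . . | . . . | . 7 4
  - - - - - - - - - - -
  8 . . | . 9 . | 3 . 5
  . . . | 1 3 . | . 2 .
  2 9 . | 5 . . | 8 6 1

Step 1. [r9c3∈{3,4}] 3 has one home in row 9: r9c3, so r9c3=3.
Step 2. [r8c6∈{4,6,7,8}] r8c6 is the only open cell in row 8 admitting 8 ⇒ r8c6=8.
Step 3. [r3c6∈{4,9}] in row 3, 4 fits only at r3c6. So r3c6=4.
Step 4. [r9c6∈{7}] nothing but 7 survives at r9c6, so r9c6=7.
Step 5. [r4c9∈{2,8,9}] r4c9 is the only open cell in col 9 admitting 2 ⇒ r4c9=2.
Step 6. [r7c2∈{1,4,6,7}] row 7 places 7 nowhere but r7c2, so r7c2=7.
Step 7. [r6c2∈{1,2,3,6,8}] across col 2, 1 lands solely at r6c2, so r6c2=1.
Step 8. [r6c3∈{2,5,6,8,9}] across row 6, 2 lands solely at r6c3 ⇒ r6c3=2.
Step 9. [r1c3∈{4}] r1c3 has the single candidate 4. So r1c3=4.
Step 10. [r6c4∈{3,6,8,9}] row 6 places 8 nowhere but r6c4 ⇒ r6c4=8.
Step 11. [r4c8∈{3}] r4c8 has the single candidate 3. So r4c8=3.
Step 12. [r2c6∈{2,3,5}] 5 has one home in row 2: r2c6. So r2c6=5.
Step 13. [r1c4∈{2,3,7}] row 1 places 7 nowhere but r1c4, so r1c4=7.
Step 14. [r2c4∈{2,3}] r2c4 is the only open cell in col 4 admitting 3, so r2c4=3.
Step 15. [r2c1∈{6}] r2c1 is down to just 6, so r2c1=6.
Step 16. [r5c9∈{8,9}] across col 9, 8 lands solely at r5c9. So r5c9=8.
Step 17. [r6c1∈{3,5}] in col 1, 3 fits only at r6c1, so r6c1=3.
Step 18. [r5c2∈{6}] r5c2 has the single candidate 6 ⇒ r5c2=6.
Step 19. [r7c4∈{2,6}] r7c4 is the only open cell in col 4 admitting 2. So r7c4=2.
Step 20. [r4c4∈{6,9}] across col 4, 6 lands solely at r4c4 ⇒ r4c4=6.
Step 21. [r4c7∈{9}] r4c7's peers cover all but 9. So r4c7=9.
Step 22. [r8c3∈{5,6}] row 8 places 6 nowhere but r8c3, so r8c3=6.
Step 23. [r4c3∈{5,8}] r4c3 is the only open cell in col 3 admitting 5 ⇒ r4c3=5.
Step 24. [r2c2∈{2,8}] r2c2 is the only open cell in row 2 admitting 2. So r2c2=2.
Step 25. [r4c1∈{4}] r4c1 has the single candidate 4 ⇒ r4c1=4.
Step 26. [r6c6∈{9}] only 9 remains possible at r6c6. So r6c6=9.
Step 27. [r7c8∈{4}] r7c8 has the single candidate 4. So r7c8=4.
Step 28. [r8c7∈{7}] r8c7 has the single candidate 7. So r8c7=7.
Step 29. [r7c3∈{1}] r7c3's peers cover all but 1, so r7c3=1.
Step 30. [r2c3∈{8}] r2c3 has the single candidate 8. So r2c3=8.
Step 31. [r5c3∈{9}] nothing but 9 survives at r5c3 ⇒ r5c3=9.
Step 32. [r8c1∈{5}] nothing but 5 survives at r8c1, so r8c1=5.
Step 33. [r8c9∈{9}] r8c9 has the single candidate 9. So r8c9=9.
Step 34. [r5c6∈{3}] nothing but 3 survives at r5c6. So r5c6=3.
Step 35. [r4c2∈{8}] r4c2 is down to just 8, so r4c2=8.
Step 36. [r6c7∈{6}] r6c7 has the single candidate 6, so r6c7=6.
Step 37. [r1c6∈{2}] r1c6's peers cover all but 2 ⇒ r1c6=2.
Step 38. [r1c2∈{3}] only 3 remains possible at r1c2, so r1c2=3.
Step 39. [r4c5∈{7}] r4c5 is down to just 7. So r4c5=7.
Step 40. [r8c2∈{4}] r8c2 has the single candidate 4, so r8c2=4.
Step 41. [r3c4∈{9}] r3c4's peers cover all but 9. So r3c4=9.
Step 42. [r9c5∈{4}] nothing but 4 survives at r9c5. So r9c5=4.
Step 43. [r6c5∈{5}] r6c5 has the single candidate 5. So r6c5=5.
Step 44. [r7c6∈{6}] r7c6 has the single candidate 6. So r7c6=6.

Answer: 9 3 4 7 8 2 1 5 6 / 6 2 8 3 1 5 4 9 7 / 1 5 7 9 6 4 2 8 3 / 4 8 5 6 7 1 9 3 2 / 7 6 9 4 2 3 5 1 8 / 3 1 2 8 5 9 6 7 4 / 8 7 1 2 9 6 3 4 5 / 5 4 6 1 3 8 7 2 9 / 2 9 3 5 4 7 8 6 1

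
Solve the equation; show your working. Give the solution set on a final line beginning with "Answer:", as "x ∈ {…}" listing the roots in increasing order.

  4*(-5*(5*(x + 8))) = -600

Step 1. [4*(-5*(5*(x + 8))) = -600] divide by the outer 4, so div: -5*(5*(x + 8)) = -150.
Step 2. [-5*(5*(x + 8)) = -150] LHS = -5·(…); ÷-5 both sides ⇒ div: 5*(x + 8) = 30.
Step 3. [5*(x + 8) = 30] LHS = 5·(…); ÷5 both sides ⇒ div: x + 8 = 6.
Step 4. [x + 8 = 6] peel the +8: subtract 8 from each side ⇒ sub: x = -2.

Answer: x ∈ {-2}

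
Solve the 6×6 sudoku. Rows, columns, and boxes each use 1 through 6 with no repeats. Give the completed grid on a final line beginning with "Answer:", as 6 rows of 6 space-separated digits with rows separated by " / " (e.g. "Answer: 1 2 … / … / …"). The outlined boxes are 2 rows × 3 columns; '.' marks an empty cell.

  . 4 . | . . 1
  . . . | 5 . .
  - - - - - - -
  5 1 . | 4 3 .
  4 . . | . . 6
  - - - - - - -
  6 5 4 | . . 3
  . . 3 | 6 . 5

Step 1. [r4c3∈{2}] r4c3's peers cover all but 2 ⇒ r4c3=2.
Step 2. [r2c2∈{2,3,6}] 6 has one home in col 2: r2c2 ⇒ r2c2=6.
Step 3. [r2c1∈{1,2,3}] r2c1 is the only open cell in row 2 admitting 3, so r2c1=3.
Step 4. [r6c5∈{1,2,4}] across row 6, 4 lands solely at r6c5. So r6c5=4.
Step 5. [r2c5∈{2}] r2c5's peers cover all but 2 ⇒ r2c5=2.
Step 6. [r5c5∈{1}] only 1 remains possible at r5c5. So r5c5=1.
Step 7. [r6c1∈{1,2}] across row 6, 1 lands solely at r6c1 ⇒ r6c1=1.
Step 8. [r1c3∈{5}] r1c3 is down to just 5. So r1c3=5.
Step 9. [r3c6∈{2}] r3c6's peers cover all but 2. So r3c6=2.
Step 10. [r1c5∈{6}] r1c5's peers cover all but 6, so r1c5=6.
Step 11. [r5c4∈{2}] r5c4 has the single candidate 2 ⇒ r5c4=2.
Step 12. [r1c4∈{3}] r1c4's peers cover all but 3 ⇒ r1c4=3.
Step 13. [r4c4∈{1}] r4c4 is down to just 1, so r4c4=1.
Step 14. [r2c3∈{1}] r2c3 is down to just 1. So r2c3=1.
Step 15. [r2c6∈{4}] only 4 remains possible at r2c6. So r2c6=4.
Step 16. [r6c2∈{2}] r6c2 has the single candidate 2 ⇒ r6c2=2.
Step 17. [r4c5∈{5}] only 5 remains possible at r4c5. So r4c5=5.
Step 18. [r1c1∈{2}] only 2 remains possible at r1c1. So r1c1=2.
Step 19. [r4c2∈{3}] r4c2's peers cover all but 3. So r4c2=3.
Step 20. [r3c3∈{6}] r3c3's peers cover all but 6, so r3c3=6.

Answer: 2 4 5 3 6 1 / 3 6 1 5 2 4 / 5 1 6 4 3 2 / 4 3 2 1 5 6 / 6 5 4 2 1 3 / 1 2 3 6 4 5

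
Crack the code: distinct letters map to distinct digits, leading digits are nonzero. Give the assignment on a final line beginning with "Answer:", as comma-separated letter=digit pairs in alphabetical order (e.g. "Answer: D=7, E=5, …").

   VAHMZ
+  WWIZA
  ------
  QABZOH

Step 1. [col 1: Z + A ≡ H (mod 10)] A=2 is one option consistent with column 1 (Z + A ≡ H (mod 10), carry-in 0) — take it. So A=2.
Step 2. [Q] adding two 5-digit numbers gives at most 5+1 digits, and here it does — Q is that final carry and must be 1. So Q=1.
Step 3. [col 1: Z + A ≡ H (mod 10)] column 1 (Z + A ≡ H (mod 10), carry-in 0) doesn't pin H yet; pick H=5 and continue ⇒ H=5.
Step 4. [col 1: Z + A ≡ H (mod 10)] column 1: given A=2, H=5, carry-in 0, and digits 1,2,5 already taken and all letters distinct, Z+A≡H (mod 10) forces Z=3, so Z=3.
Step 5. [col 2: M + Z ≡ O (mod 10)] no forcing yet in column 2 (carry-in 0); M=6 is free and consistent — try it, so M=6.
Step 6. [col 2: M + Z ≡ O (mod 10)] column 2 reads M+Z+carry(0)=O with M=6, Z=3; with digits 1,2,3,5,6 already taken and all letters distinct, the only value for O is 9 ⇒ O=9.
Step 7. [col 3: H + I ≡ Z (mod 10)] in column 3 we have H+I≡Z with carry-in 0; given H=5, Z=3 and digits 1,2,3,5,6,9 already taken and all letters distinct, that pins I to 8. So I=8.
Step 8. [col 4: A + W ≡ B (mod 10)] column 4 (A + W ≡ B (mod 10), carry-in 1) doesn't pin B yet; pick B=0 and continue ⇒ B=0.
Step 9. [col 4: A + W ≡ B (mod 10)] in column 4 we have A+W≡B with carry-in 1; given A=2, B=0 and digits 0,1,2,3,5,6,8,9 already taken and all letters distinct, that pins W to 7, so W=7.
Step 10. [col 5: V + W ≡ A (mod 10)] from column 5 (W=7, A=2, carry-in 1, digits 0,1,2,3,5,6,7,8,9 already taken and all letters distinct): V must equal 4 ⇒ V=4.

Answer: A=2, B=0, H=5, I=8, M=6, O=9, Q=1, V=4, W=7, Z=3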